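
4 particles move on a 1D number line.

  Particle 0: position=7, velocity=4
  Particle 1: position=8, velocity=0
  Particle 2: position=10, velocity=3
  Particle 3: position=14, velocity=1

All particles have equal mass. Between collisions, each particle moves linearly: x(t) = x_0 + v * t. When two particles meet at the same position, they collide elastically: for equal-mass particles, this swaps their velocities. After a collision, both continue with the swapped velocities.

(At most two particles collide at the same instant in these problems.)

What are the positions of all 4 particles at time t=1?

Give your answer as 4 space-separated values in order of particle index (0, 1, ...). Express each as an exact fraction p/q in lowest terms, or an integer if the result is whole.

Answer: 8 11 13 15

Derivation:
Collision at t=1/4: particles 0 and 1 swap velocities; positions: p0=8 p1=8 p2=43/4 p3=57/4; velocities now: v0=0 v1=4 v2=3 v3=1
Advance to t=1 (no further collisions before then); velocities: v0=0 v1=4 v2=3 v3=1; positions = 8 11 13 15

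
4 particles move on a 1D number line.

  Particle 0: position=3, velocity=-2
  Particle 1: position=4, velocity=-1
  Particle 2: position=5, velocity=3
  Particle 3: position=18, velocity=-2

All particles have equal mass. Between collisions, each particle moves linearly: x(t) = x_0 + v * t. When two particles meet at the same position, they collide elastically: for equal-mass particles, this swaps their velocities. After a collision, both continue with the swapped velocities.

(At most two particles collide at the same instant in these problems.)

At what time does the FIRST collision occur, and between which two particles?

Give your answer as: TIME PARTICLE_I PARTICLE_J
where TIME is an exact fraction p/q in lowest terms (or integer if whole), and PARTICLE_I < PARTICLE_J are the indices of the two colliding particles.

Answer: 13/5 2 3

Derivation:
Pair (0,1): pos 3,4 vel -2,-1 -> not approaching (rel speed -1 <= 0)
Pair (1,2): pos 4,5 vel -1,3 -> not approaching (rel speed -4 <= 0)
Pair (2,3): pos 5,18 vel 3,-2 -> gap=13, closing at 5/unit, collide at t=13/5
Earliest collision: t=13/5 between 2 and 3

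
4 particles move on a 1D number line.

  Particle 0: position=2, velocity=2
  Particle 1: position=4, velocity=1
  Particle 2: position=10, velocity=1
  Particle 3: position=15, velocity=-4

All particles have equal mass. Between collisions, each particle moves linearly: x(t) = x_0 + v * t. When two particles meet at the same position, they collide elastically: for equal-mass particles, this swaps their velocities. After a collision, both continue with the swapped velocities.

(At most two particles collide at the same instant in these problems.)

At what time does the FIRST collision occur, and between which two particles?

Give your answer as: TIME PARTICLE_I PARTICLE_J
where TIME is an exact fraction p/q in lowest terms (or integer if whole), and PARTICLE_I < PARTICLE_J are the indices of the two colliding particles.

Pair (0,1): pos 2,4 vel 2,1 -> gap=2, closing at 1/unit, collide at t=2
Pair (1,2): pos 4,10 vel 1,1 -> not approaching (rel speed 0 <= 0)
Pair (2,3): pos 10,15 vel 1,-4 -> gap=5, closing at 5/unit, collide at t=1
Earliest collision: t=1 between 2 and 3

Answer: 1 2 3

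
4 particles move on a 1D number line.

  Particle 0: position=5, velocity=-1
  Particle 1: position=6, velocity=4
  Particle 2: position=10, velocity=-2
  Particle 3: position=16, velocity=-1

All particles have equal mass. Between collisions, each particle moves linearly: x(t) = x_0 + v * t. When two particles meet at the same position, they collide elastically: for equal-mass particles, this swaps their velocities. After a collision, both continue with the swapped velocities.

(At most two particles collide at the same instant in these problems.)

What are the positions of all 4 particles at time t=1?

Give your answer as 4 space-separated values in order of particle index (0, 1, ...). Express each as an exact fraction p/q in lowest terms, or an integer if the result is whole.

Answer: 4 8 10 15

Derivation:
Collision at t=2/3: particles 1 and 2 swap velocities; positions: p0=13/3 p1=26/3 p2=26/3 p3=46/3; velocities now: v0=-1 v1=-2 v2=4 v3=-1
Advance to t=1 (no further collisions before then); velocities: v0=-1 v1=-2 v2=4 v3=-1; positions = 4 8 10 15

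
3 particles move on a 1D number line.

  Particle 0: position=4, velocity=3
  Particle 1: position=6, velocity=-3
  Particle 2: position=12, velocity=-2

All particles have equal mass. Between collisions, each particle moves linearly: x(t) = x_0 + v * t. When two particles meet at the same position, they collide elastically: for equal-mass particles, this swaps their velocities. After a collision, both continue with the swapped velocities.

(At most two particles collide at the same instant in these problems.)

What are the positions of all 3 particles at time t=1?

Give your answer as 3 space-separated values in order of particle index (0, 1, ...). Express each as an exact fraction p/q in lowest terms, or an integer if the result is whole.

Answer: 3 7 10

Derivation:
Collision at t=1/3: particles 0 and 1 swap velocities; positions: p0=5 p1=5 p2=34/3; velocities now: v0=-3 v1=3 v2=-2
Advance to t=1 (no further collisions before then); velocities: v0=-3 v1=3 v2=-2; positions = 3 7 10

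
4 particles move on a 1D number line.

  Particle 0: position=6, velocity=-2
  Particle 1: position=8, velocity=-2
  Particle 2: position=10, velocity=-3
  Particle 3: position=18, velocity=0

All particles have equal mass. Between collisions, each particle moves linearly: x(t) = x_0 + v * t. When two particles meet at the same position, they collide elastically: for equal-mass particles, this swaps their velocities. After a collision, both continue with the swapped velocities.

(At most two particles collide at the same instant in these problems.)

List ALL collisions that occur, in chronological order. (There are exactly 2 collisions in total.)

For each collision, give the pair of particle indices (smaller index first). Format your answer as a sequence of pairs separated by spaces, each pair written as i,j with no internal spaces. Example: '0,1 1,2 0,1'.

Collision at t=2: particles 1 and 2 swap velocities; positions: p0=2 p1=4 p2=4 p3=18; velocities now: v0=-2 v1=-3 v2=-2 v3=0
Collision at t=4: particles 0 and 1 swap velocities; positions: p0=-2 p1=-2 p2=0 p3=18; velocities now: v0=-3 v1=-2 v2=-2 v3=0

Answer: 1,2 0,1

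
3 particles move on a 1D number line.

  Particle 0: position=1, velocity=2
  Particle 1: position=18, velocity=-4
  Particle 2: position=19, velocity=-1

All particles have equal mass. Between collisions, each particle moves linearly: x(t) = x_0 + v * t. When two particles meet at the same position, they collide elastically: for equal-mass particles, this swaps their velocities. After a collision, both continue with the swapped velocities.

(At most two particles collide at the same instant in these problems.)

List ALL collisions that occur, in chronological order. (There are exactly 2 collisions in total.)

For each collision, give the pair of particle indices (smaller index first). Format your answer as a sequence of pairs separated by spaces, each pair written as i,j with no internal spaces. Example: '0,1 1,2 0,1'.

Collision at t=17/6: particles 0 and 1 swap velocities; positions: p0=20/3 p1=20/3 p2=97/6; velocities now: v0=-4 v1=2 v2=-1
Collision at t=6: particles 1 and 2 swap velocities; positions: p0=-6 p1=13 p2=13; velocities now: v0=-4 v1=-1 v2=2

Answer: 0,1 1,2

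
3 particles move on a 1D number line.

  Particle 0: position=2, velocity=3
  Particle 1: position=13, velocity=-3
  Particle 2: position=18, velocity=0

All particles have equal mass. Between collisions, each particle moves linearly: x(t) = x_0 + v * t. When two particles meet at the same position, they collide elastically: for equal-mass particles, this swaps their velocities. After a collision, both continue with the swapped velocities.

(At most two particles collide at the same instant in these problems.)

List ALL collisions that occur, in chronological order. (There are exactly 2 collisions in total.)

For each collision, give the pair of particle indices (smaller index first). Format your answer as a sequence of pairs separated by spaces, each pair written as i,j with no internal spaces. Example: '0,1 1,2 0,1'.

Collision at t=11/6: particles 0 and 1 swap velocities; positions: p0=15/2 p1=15/2 p2=18; velocities now: v0=-3 v1=3 v2=0
Collision at t=16/3: particles 1 and 2 swap velocities; positions: p0=-3 p1=18 p2=18; velocities now: v0=-3 v1=0 v2=3

Answer: 0,1 1,2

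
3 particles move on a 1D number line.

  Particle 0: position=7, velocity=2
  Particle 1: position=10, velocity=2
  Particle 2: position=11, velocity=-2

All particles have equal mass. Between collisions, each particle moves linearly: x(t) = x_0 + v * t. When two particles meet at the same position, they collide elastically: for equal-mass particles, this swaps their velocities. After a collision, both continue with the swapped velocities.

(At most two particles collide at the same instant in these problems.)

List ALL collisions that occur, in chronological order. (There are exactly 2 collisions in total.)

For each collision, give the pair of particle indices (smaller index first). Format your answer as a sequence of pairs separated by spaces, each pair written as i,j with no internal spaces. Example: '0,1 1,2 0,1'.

Answer: 1,2 0,1

Derivation:
Collision at t=1/4: particles 1 and 2 swap velocities; positions: p0=15/2 p1=21/2 p2=21/2; velocities now: v0=2 v1=-2 v2=2
Collision at t=1: particles 0 and 1 swap velocities; positions: p0=9 p1=9 p2=12; velocities now: v0=-2 v1=2 v2=2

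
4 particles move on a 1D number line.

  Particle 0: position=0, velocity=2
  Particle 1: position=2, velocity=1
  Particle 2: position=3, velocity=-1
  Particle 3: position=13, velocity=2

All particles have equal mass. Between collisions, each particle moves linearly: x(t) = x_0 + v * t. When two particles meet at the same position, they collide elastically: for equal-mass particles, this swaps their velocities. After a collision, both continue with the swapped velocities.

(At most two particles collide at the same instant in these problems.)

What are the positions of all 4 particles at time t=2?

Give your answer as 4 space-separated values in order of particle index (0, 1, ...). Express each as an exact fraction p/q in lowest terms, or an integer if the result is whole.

Answer: 1 4 4 17

Derivation:
Collision at t=1/2: particles 1 and 2 swap velocities; positions: p0=1 p1=5/2 p2=5/2 p3=14; velocities now: v0=2 v1=-1 v2=1 v3=2
Collision at t=1: particles 0 and 1 swap velocities; positions: p0=2 p1=2 p2=3 p3=15; velocities now: v0=-1 v1=2 v2=1 v3=2
Collision at t=2: particles 1 and 2 swap velocities; positions: p0=1 p1=4 p2=4 p3=17; velocities now: v0=-1 v1=1 v2=2 v3=2
Advance to t=2 (no further collisions before then); velocities: v0=-1 v1=1 v2=2 v3=2; positions = 1 4 4 17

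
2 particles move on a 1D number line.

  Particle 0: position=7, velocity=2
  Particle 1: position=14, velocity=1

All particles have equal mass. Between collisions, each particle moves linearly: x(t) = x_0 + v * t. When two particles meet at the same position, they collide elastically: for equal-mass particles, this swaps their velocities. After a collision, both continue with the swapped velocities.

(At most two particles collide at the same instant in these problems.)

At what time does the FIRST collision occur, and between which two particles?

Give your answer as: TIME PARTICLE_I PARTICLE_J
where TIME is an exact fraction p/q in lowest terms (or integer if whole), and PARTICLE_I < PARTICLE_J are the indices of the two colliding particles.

Pair (0,1): pos 7,14 vel 2,1 -> gap=7, closing at 1/unit, collide at t=7
Earliest collision: t=7 between 0 and 1

Answer: 7 0 1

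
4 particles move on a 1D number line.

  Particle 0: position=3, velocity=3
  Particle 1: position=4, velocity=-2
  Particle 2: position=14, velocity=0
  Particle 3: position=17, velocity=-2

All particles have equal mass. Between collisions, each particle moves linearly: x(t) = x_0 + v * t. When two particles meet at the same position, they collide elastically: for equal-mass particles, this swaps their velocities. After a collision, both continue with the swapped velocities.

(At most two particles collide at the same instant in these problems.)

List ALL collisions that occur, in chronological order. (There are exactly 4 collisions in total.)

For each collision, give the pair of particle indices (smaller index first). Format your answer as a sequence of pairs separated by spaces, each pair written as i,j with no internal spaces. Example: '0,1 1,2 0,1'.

Collision at t=1/5: particles 0 and 1 swap velocities; positions: p0=18/5 p1=18/5 p2=14 p3=83/5; velocities now: v0=-2 v1=3 v2=0 v3=-2
Collision at t=3/2: particles 2 and 3 swap velocities; positions: p0=1 p1=15/2 p2=14 p3=14; velocities now: v0=-2 v1=3 v2=-2 v3=0
Collision at t=14/5: particles 1 and 2 swap velocities; positions: p0=-8/5 p1=57/5 p2=57/5 p3=14; velocities now: v0=-2 v1=-2 v2=3 v3=0
Collision at t=11/3: particles 2 and 3 swap velocities; positions: p0=-10/3 p1=29/3 p2=14 p3=14; velocities now: v0=-2 v1=-2 v2=0 v3=3

Answer: 0,1 2,3 1,2 2,3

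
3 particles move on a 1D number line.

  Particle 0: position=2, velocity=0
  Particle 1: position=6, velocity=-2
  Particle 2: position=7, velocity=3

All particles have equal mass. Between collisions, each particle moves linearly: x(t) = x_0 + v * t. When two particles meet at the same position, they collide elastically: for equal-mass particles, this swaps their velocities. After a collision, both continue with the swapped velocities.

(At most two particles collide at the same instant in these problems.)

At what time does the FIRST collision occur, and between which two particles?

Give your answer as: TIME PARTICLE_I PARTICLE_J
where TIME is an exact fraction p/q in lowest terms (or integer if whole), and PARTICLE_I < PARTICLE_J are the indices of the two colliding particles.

Pair (0,1): pos 2,6 vel 0,-2 -> gap=4, closing at 2/unit, collide at t=2
Pair (1,2): pos 6,7 vel -2,3 -> not approaching (rel speed -5 <= 0)
Earliest collision: t=2 between 0 and 1

Answer: 2 0 1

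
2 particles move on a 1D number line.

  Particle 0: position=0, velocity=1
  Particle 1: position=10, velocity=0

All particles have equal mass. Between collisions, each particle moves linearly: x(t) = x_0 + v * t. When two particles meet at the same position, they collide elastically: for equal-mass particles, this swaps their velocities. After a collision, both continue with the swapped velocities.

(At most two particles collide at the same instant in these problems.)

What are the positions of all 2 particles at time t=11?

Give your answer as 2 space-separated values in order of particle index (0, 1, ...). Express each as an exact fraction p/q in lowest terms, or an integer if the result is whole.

Collision at t=10: particles 0 and 1 swap velocities; positions: p0=10 p1=10; velocities now: v0=0 v1=1
Advance to t=11 (no further collisions before then); velocities: v0=0 v1=1; positions = 10 11

Answer: 10 11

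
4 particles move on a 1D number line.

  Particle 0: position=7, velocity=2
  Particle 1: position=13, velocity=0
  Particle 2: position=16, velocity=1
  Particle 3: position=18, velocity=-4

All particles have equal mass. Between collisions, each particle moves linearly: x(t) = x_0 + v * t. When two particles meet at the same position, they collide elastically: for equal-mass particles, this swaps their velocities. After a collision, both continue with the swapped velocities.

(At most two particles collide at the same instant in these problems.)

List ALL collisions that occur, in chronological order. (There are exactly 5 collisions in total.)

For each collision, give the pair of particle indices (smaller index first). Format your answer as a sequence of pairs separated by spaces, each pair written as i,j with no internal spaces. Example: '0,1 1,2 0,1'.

Collision at t=2/5: particles 2 and 3 swap velocities; positions: p0=39/5 p1=13 p2=82/5 p3=82/5; velocities now: v0=2 v1=0 v2=-4 v3=1
Collision at t=5/4: particles 1 and 2 swap velocities; positions: p0=19/2 p1=13 p2=13 p3=69/4; velocities now: v0=2 v1=-4 v2=0 v3=1
Collision at t=11/6: particles 0 and 1 swap velocities; positions: p0=32/3 p1=32/3 p2=13 p3=107/6; velocities now: v0=-4 v1=2 v2=0 v3=1
Collision at t=3: particles 1 and 2 swap velocities; positions: p0=6 p1=13 p2=13 p3=19; velocities now: v0=-4 v1=0 v2=2 v3=1
Collision at t=9: particles 2 and 3 swap velocities; positions: p0=-18 p1=13 p2=25 p3=25; velocities now: v0=-4 v1=0 v2=1 v3=2

Answer: 2,3 1,2 0,1 1,2 2,3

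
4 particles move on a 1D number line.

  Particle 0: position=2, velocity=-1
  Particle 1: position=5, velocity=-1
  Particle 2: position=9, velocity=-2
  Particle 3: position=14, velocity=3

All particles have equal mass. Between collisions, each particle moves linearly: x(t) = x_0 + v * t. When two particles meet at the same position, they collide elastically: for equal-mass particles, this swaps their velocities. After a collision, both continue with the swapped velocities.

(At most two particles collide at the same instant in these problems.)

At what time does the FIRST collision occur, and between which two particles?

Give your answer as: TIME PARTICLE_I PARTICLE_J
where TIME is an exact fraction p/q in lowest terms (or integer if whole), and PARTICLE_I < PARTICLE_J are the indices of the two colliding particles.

Pair (0,1): pos 2,5 vel -1,-1 -> not approaching (rel speed 0 <= 0)
Pair (1,2): pos 5,9 vel -1,-2 -> gap=4, closing at 1/unit, collide at t=4
Pair (2,3): pos 9,14 vel -2,3 -> not approaching (rel speed -5 <= 0)
Earliest collision: t=4 between 1 and 2

Answer: 4 1 2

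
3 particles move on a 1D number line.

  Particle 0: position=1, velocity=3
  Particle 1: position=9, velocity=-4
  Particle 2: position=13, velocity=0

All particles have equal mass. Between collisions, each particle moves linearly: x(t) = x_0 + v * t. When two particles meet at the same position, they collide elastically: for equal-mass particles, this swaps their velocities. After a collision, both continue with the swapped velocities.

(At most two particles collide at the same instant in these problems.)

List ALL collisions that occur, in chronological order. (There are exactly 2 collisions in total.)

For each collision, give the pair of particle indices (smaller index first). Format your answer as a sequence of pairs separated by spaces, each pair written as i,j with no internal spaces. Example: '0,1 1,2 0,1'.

Answer: 0,1 1,2

Derivation:
Collision at t=8/7: particles 0 and 1 swap velocities; positions: p0=31/7 p1=31/7 p2=13; velocities now: v0=-4 v1=3 v2=0
Collision at t=4: particles 1 and 2 swap velocities; positions: p0=-7 p1=13 p2=13; velocities now: v0=-4 v1=0 v2=3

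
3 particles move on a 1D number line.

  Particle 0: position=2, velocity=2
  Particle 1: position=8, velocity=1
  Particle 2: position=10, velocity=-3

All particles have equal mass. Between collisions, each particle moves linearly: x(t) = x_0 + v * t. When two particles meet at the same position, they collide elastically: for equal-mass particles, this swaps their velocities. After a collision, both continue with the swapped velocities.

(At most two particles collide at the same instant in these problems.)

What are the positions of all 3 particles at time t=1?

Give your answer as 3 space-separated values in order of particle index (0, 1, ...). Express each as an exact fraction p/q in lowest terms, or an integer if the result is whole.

Collision at t=1/2: particles 1 and 2 swap velocities; positions: p0=3 p1=17/2 p2=17/2; velocities now: v0=2 v1=-3 v2=1
Advance to t=1 (no further collisions before then); velocities: v0=2 v1=-3 v2=1; positions = 4 7 9

Answer: 4 7 9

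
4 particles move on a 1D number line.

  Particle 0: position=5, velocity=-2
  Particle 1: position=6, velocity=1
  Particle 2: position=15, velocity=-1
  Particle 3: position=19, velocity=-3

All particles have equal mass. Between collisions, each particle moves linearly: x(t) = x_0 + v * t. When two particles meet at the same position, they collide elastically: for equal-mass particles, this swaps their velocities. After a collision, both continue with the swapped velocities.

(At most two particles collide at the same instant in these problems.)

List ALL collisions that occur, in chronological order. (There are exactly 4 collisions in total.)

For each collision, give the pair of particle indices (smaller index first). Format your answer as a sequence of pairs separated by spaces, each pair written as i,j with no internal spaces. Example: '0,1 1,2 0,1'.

Answer: 2,3 1,2 2,3 0,1

Derivation:
Collision at t=2: particles 2 and 3 swap velocities; positions: p0=1 p1=8 p2=13 p3=13; velocities now: v0=-2 v1=1 v2=-3 v3=-1
Collision at t=13/4: particles 1 and 2 swap velocities; positions: p0=-3/2 p1=37/4 p2=37/4 p3=47/4; velocities now: v0=-2 v1=-3 v2=1 v3=-1
Collision at t=9/2: particles 2 and 3 swap velocities; positions: p0=-4 p1=11/2 p2=21/2 p3=21/2; velocities now: v0=-2 v1=-3 v2=-1 v3=1
Collision at t=14: particles 0 and 1 swap velocities; positions: p0=-23 p1=-23 p2=1 p3=20; velocities now: v0=-3 v1=-2 v2=-1 v3=1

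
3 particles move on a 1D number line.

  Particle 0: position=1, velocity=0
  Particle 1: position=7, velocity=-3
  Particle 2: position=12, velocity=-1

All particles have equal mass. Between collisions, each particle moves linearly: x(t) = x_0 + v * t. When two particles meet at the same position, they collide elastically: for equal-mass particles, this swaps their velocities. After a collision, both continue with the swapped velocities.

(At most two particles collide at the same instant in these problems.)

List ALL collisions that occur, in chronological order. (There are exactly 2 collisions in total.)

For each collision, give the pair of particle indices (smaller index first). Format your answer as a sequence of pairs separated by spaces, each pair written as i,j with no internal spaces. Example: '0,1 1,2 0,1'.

Answer: 0,1 1,2

Derivation:
Collision at t=2: particles 0 and 1 swap velocities; positions: p0=1 p1=1 p2=10; velocities now: v0=-3 v1=0 v2=-1
Collision at t=11: particles 1 and 2 swap velocities; positions: p0=-26 p1=1 p2=1; velocities now: v0=-3 v1=-1 v2=0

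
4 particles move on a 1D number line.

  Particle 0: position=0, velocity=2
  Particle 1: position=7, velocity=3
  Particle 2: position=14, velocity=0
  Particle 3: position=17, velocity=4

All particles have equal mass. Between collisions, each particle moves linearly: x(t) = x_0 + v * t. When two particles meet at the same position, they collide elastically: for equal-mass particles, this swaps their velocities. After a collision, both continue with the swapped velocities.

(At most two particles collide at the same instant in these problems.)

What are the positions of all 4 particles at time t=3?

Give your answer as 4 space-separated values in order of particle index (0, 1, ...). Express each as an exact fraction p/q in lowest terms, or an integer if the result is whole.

Collision at t=7/3: particles 1 and 2 swap velocities; positions: p0=14/3 p1=14 p2=14 p3=79/3; velocities now: v0=2 v1=0 v2=3 v3=4
Advance to t=3 (no further collisions before then); velocities: v0=2 v1=0 v2=3 v3=4; positions = 6 14 16 29

Answer: 6 14 16 29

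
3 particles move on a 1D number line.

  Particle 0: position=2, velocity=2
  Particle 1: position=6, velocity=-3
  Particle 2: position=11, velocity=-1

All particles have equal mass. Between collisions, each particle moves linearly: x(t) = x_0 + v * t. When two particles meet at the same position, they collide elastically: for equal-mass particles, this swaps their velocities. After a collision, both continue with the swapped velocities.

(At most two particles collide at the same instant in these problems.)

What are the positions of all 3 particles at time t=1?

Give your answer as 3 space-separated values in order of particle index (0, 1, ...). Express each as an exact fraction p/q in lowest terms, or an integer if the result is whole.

Collision at t=4/5: particles 0 and 1 swap velocities; positions: p0=18/5 p1=18/5 p2=51/5; velocities now: v0=-3 v1=2 v2=-1
Advance to t=1 (no further collisions before then); velocities: v0=-3 v1=2 v2=-1; positions = 3 4 10

Answer: 3 4 10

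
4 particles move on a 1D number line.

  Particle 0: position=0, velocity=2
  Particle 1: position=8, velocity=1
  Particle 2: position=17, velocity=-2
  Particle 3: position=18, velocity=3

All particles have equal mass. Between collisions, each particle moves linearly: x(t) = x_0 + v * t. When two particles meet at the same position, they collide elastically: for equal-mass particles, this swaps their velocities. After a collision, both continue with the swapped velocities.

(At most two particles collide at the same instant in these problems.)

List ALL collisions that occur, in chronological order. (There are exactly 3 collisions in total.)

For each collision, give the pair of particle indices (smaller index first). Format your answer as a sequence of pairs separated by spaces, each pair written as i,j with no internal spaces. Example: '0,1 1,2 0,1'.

Answer: 1,2 0,1 1,2

Derivation:
Collision at t=3: particles 1 and 2 swap velocities; positions: p0=6 p1=11 p2=11 p3=27; velocities now: v0=2 v1=-2 v2=1 v3=3
Collision at t=17/4: particles 0 and 1 swap velocities; positions: p0=17/2 p1=17/2 p2=49/4 p3=123/4; velocities now: v0=-2 v1=2 v2=1 v3=3
Collision at t=8: particles 1 and 2 swap velocities; positions: p0=1 p1=16 p2=16 p3=42; velocities now: v0=-2 v1=1 v2=2 v3=3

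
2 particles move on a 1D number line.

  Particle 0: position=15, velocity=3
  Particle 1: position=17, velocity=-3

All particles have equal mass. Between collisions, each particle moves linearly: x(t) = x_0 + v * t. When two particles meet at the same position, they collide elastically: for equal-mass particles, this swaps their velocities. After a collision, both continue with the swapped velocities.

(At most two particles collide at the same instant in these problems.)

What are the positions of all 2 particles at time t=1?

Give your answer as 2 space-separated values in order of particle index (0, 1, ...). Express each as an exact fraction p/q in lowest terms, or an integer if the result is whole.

Answer: 14 18

Derivation:
Collision at t=1/3: particles 0 and 1 swap velocities; positions: p0=16 p1=16; velocities now: v0=-3 v1=3
Advance to t=1 (no further collisions before then); velocities: v0=-3 v1=3; positions = 14 18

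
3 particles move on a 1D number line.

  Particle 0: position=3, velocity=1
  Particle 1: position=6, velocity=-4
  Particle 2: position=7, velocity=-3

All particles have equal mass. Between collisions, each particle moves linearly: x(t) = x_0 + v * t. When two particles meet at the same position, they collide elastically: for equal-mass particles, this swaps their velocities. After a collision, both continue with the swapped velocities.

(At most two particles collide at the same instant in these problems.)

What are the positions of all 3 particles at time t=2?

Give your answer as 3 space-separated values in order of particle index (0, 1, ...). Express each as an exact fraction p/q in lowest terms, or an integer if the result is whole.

Answer: -2 1 5

Derivation:
Collision at t=3/5: particles 0 and 1 swap velocities; positions: p0=18/5 p1=18/5 p2=26/5; velocities now: v0=-4 v1=1 v2=-3
Collision at t=1: particles 1 and 2 swap velocities; positions: p0=2 p1=4 p2=4; velocities now: v0=-4 v1=-3 v2=1
Advance to t=2 (no further collisions before then); velocities: v0=-4 v1=-3 v2=1; positions = -2 1 5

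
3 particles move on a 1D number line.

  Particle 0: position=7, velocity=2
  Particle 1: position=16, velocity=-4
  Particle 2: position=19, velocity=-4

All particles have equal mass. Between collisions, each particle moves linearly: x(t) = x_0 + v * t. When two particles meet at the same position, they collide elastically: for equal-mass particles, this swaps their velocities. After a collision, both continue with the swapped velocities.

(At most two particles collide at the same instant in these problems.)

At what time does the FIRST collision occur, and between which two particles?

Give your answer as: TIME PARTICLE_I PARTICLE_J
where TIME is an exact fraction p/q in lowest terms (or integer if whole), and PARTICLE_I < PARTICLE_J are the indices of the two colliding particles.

Pair (0,1): pos 7,16 vel 2,-4 -> gap=9, closing at 6/unit, collide at t=3/2
Pair (1,2): pos 16,19 vel -4,-4 -> not approaching (rel speed 0 <= 0)
Earliest collision: t=3/2 between 0 and 1

Answer: 3/2 0 1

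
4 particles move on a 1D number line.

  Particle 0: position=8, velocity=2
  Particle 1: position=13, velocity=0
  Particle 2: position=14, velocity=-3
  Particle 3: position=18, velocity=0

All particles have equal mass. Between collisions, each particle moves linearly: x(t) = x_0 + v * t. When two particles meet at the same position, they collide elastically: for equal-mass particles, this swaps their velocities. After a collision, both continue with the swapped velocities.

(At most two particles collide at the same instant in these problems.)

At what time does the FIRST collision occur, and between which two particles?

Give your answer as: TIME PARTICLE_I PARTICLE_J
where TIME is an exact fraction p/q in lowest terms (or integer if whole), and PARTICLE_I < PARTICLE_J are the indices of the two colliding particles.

Pair (0,1): pos 8,13 vel 2,0 -> gap=5, closing at 2/unit, collide at t=5/2
Pair (1,2): pos 13,14 vel 0,-3 -> gap=1, closing at 3/unit, collide at t=1/3
Pair (2,3): pos 14,18 vel -3,0 -> not approaching (rel speed -3 <= 0)
Earliest collision: t=1/3 between 1 and 2

Answer: 1/3 1 2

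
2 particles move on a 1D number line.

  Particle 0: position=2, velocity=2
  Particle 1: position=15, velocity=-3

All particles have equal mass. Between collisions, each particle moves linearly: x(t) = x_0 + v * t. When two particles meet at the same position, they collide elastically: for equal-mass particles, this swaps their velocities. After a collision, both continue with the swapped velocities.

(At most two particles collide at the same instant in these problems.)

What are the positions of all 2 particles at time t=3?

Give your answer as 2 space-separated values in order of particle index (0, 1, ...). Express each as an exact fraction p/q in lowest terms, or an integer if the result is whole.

Collision at t=13/5: particles 0 and 1 swap velocities; positions: p0=36/5 p1=36/5; velocities now: v0=-3 v1=2
Advance to t=3 (no further collisions before then); velocities: v0=-3 v1=2; positions = 6 8

Answer: 6 8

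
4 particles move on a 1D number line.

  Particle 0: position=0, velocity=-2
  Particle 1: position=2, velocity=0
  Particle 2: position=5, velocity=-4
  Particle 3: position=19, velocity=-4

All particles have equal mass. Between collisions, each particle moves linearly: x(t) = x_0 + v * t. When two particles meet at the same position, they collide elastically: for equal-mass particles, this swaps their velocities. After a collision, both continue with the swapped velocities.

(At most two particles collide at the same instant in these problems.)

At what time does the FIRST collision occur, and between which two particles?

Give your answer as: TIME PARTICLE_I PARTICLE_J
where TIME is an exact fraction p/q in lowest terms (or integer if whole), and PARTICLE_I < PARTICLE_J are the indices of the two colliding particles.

Pair (0,1): pos 0,2 vel -2,0 -> not approaching (rel speed -2 <= 0)
Pair (1,2): pos 2,5 vel 0,-4 -> gap=3, closing at 4/unit, collide at t=3/4
Pair (2,3): pos 5,19 vel -4,-4 -> not approaching (rel speed 0 <= 0)
Earliest collision: t=3/4 between 1 and 2

Answer: 3/4 1 2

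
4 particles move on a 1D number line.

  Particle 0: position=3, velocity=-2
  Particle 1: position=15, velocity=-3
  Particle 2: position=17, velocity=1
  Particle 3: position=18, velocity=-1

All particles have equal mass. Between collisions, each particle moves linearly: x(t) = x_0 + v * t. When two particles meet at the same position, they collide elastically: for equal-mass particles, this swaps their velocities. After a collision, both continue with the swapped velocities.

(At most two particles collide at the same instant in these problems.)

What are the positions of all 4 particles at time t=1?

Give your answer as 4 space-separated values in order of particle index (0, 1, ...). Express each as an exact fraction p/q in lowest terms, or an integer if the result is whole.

Collision at t=1/2: particles 2 and 3 swap velocities; positions: p0=2 p1=27/2 p2=35/2 p3=35/2; velocities now: v0=-2 v1=-3 v2=-1 v3=1
Advance to t=1 (no further collisions before then); velocities: v0=-2 v1=-3 v2=-1 v3=1; positions = 1 12 17 18

Answer: 1 12 17 18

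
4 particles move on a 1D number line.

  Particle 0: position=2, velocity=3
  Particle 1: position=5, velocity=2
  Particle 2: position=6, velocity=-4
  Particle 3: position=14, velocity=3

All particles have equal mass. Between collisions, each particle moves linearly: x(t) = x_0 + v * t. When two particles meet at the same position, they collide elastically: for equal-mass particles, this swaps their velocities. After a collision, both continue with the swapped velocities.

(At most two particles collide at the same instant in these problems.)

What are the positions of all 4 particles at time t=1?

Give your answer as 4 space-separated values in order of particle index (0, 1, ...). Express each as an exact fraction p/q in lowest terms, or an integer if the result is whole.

Answer: 2 5 7 17

Derivation:
Collision at t=1/6: particles 1 and 2 swap velocities; positions: p0=5/2 p1=16/3 p2=16/3 p3=29/2; velocities now: v0=3 v1=-4 v2=2 v3=3
Collision at t=4/7: particles 0 and 1 swap velocities; positions: p0=26/7 p1=26/7 p2=43/7 p3=110/7; velocities now: v0=-4 v1=3 v2=2 v3=3
Advance to t=1 (no further collisions before then); velocities: v0=-4 v1=3 v2=2 v3=3; positions = 2 5 7 17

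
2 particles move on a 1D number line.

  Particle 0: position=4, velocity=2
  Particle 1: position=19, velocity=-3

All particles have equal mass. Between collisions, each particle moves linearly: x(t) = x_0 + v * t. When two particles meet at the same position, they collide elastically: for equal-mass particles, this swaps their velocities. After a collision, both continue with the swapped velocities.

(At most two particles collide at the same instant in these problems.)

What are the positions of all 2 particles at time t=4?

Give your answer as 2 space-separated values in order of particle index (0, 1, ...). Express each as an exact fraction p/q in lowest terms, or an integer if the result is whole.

Answer: 7 12

Derivation:
Collision at t=3: particles 0 and 1 swap velocities; positions: p0=10 p1=10; velocities now: v0=-3 v1=2
Advance to t=4 (no further collisions before then); velocities: v0=-3 v1=2; positions = 7 12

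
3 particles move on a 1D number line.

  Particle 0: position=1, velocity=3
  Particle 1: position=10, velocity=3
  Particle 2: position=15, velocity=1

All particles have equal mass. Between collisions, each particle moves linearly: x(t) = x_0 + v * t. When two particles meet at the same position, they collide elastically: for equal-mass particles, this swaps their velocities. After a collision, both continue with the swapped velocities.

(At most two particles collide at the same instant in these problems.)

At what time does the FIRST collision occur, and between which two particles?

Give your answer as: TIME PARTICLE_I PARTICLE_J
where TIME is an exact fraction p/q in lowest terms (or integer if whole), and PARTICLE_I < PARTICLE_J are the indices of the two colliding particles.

Pair (0,1): pos 1,10 vel 3,3 -> not approaching (rel speed 0 <= 0)
Pair (1,2): pos 10,15 vel 3,1 -> gap=5, closing at 2/unit, collide at t=5/2
Earliest collision: t=5/2 between 1 and 2

Answer: 5/2 1 2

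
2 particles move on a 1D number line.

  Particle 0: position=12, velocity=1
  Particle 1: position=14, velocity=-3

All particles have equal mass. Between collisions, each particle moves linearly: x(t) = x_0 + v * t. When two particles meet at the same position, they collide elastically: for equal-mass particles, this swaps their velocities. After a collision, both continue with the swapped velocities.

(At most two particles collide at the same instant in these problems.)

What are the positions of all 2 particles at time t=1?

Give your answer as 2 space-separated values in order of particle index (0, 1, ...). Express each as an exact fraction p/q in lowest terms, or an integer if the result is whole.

Answer: 11 13

Derivation:
Collision at t=1/2: particles 0 and 1 swap velocities; positions: p0=25/2 p1=25/2; velocities now: v0=-3 v1=1
Advance to t=1 (no further collisions before then); velocities: v0=-3 v1=1; positions = 11 13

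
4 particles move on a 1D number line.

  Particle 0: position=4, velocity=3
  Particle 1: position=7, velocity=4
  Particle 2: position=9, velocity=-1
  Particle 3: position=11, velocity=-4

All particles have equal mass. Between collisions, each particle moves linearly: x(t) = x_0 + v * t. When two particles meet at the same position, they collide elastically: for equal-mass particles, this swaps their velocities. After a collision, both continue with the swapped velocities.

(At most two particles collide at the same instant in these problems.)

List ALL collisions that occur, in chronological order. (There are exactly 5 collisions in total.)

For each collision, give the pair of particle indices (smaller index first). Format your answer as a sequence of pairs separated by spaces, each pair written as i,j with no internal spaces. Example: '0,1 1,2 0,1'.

Answer: 1,2 2,3 1,2 0,1 1,2

Derivation:
Collision at t=2/5: particles 1 and 2 swap velocities; positions: p0=26/5 p1=43/5 p2=43/5 p3=47/5; velocities now: v0=3 v1=-1 v2=4 v3=-4
Collision at t=1/2: particles 2 and 3 swap velocities; positions: p0=11/2 p1=17/2 p2=9 p3=9; velocities now: v0=3 v1=-1 v2=-4 v3=4
Collision at t=2/3: particles 1 and 2 swap velocities; positions: p0=6 p1=25/3 p2=25/3 p3=29/3; velocities now: v0=3 v1=-4 v2=-1 v3=4
Collision at t=1: particles 0 and 1 swap velocities; positions: p0=7 p1=7 p2=8 p3=11; velocities now: v0=-4 v1=3 v2=-1 v3=4
Collision at t=5/4: particles 1 and 2 swap velocities; positions: p0=6 p1=31/4 p2=31/4 p3=12; velocities now: v0=-4 v1=-1 v2=3 v3=4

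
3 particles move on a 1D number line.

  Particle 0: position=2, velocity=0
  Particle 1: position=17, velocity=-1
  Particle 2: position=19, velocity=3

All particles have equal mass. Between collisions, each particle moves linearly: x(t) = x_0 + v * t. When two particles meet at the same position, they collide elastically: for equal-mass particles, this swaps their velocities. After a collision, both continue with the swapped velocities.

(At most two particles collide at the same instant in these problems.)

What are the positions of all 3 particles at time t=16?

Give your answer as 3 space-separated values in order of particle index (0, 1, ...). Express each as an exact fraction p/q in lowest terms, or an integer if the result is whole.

Answer: 1 2 67

Derivation:
Collision at t=15: particles 0 and 1 swap velocities; positions: p0=2 p1=2 p2=64; velocities now: v0=-1 v1=0 v2=3
Advance to t=16 (no further collisions before then); velocities: v0=-1 v1=0 v2=3; positions = 1 2 67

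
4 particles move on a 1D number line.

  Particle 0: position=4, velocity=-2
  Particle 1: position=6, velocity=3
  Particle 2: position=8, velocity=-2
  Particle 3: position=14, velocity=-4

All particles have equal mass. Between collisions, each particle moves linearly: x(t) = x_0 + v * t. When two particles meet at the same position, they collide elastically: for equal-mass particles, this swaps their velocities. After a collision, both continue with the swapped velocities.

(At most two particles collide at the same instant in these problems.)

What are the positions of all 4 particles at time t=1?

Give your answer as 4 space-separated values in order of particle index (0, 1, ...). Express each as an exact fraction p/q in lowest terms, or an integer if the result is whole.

Collision at t=2/5: particles 1 and 2 swap velocities; positions: p0=16/5 p1=36/5 p2=36/5 p3=62/5; velocities now: v0=-2 v1=-2 v2=3 v3=-4
Advance to t=1 (no further collisions before then); velocities: v0=-2 v1=-2 v2=3 v3=-4; positions = 2 6 9 10

Answer: 2 6 9 10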